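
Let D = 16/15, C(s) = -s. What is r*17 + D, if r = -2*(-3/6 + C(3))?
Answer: 1801/15 ≈ 120.07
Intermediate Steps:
r = 7 (r = -2*(-3/6 - 1*3) = -2*(-3*⅙ - 3) = -2*(-½ - 3) = -2*(-7/2) = 7)
D = 16/15 (D = 16*(1/15) = 16/15 ≈ 1.0667)
r*17 + D = 7*17 + 16/15 = 119 + 16/15 = 1801/15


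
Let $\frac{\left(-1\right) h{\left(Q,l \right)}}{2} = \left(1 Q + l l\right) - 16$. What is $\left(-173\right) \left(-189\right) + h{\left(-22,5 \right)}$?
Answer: $32723$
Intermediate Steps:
$h{\left(Q,l \right)} = 32 - 2 Q - 2 l^{2}$ ($h{\left(Q,l \right)} = - 2 \left(\left(1 Q + l l\right) - 16\right) = - 2 \left(\left(Q + l^{2}\right) - 16\right) = - 2 \left(-16 + Q + l^{2}\right) = 32 - 2 Q - 2 l^{2}$)
$\left(-173\right) \left(-189\right) + h{\left(-22,5 \right)} = \left(-173\right) \left(-189\right) - \left(-76 + 50\right) = 32697 + \left(32 + 44 - 50\right) = 32697 + 26 = 32723$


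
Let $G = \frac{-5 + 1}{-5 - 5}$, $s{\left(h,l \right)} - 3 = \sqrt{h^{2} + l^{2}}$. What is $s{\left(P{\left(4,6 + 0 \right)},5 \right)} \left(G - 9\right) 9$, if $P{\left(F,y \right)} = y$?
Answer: $- \frac{1161}{5} - \frac{387 \sqrt{61}}{5} \approx -836.71$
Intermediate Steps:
$s{\left(h,l \right)} = 3 + \sqrt{h^{2} + l^{2}}$
$G = \frac{2}{5}$ ($G = - \frac{4}{-10} = \left(-4\right) \left(- \frac{1}{10}\right) = \frac{2}{5} \approx 0.4$)
$s{\left(P{\left(4,6 + 0 \right)},5 \right)} \left(G - 9\right) 9 = \left(3 + \sqrt{\left(6 + 0\right)^{2} + 5^{2}}\right) \left(\frac{2}{5} - 9\right) 9 = \left(3 + \sqrt{6^{2} + 25}\right) \left(- \frac{43}{5}\right) 9 = \left(3 + \sqrt{36 + 25}\right) \left(- \frac{43}{5}\right) 9 = \left(3 + \sqrt{61}\right) \left(- \frac{43}{5}\right) 9 = \left(- \frac{129}{5} - \frac{43 \sqrt{61}}{5}\right) 9 = - \frac{1161}{5} - \frac{387 \sqrt{61}}{5}$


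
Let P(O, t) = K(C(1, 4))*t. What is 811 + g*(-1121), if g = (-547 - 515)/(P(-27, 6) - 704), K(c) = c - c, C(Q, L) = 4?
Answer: -309779/352 ≈ -880.05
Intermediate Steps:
K(c) = 0
P(O, t) = 0 (P(O, t) = 0*t = 0)
g = 531/352 (g = (-547 - 515)/(0 - 704) = -1062/(-704) = -1062*(-1/704) = 531/352 ≈ 1.5085)
811 + g*(-1121) = 811 + (531/352)*(-1121) = 811 - 595251/352 = -309779/352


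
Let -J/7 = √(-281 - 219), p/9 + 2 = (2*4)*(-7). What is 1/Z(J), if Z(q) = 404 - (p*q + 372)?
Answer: 2/417241189 + 9135*I*√5/1668964756 ≈ 4.7934e-9 + 1.2239e-5*I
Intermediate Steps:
p = -522 (p = -18 + 9*((2*4)*(-7)) = -18 + 9*(8*(-7)) = -18 + 9*(-56) = -18 - 504 = -522)
J = -70*I*√5 (J = -7*√(-281 - 219) = -70*I*√5 ≈ -156.52*I)
Z(q) = 32 + 522*q (Z(q) = 404 - (-522*q + 372) = 404 - (372 - 522*q) = 404 + (-372 + 522*q) = 32 + 522*q)
1/Z(J) = 1/(32 + 522*(-70*I*√5)) = 1/(32 - 36540*I*√5)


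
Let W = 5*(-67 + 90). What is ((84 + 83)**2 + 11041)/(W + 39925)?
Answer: 3893/4004 ≈ 0.97228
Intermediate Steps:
W = 115 (W = 5*23 = 115)
((84 + 83)**2 + 11041)/(W + 39925) = ((84 + 83)**2 + 11041)/(115 + 39925) = (167**2 + 11041)/40040 = (27889 + 11041)*(1/40040) = 38930*(1/40040) = 3893/4004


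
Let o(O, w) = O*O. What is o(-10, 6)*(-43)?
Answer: -4300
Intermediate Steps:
o(O, w) = O²
o(-10, 6)*(-43) = (-10)²*(-43) = 100*(-43) = -4300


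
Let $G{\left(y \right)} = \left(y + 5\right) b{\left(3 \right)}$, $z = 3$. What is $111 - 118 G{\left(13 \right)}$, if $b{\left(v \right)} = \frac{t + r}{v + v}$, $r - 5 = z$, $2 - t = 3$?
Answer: $-2367$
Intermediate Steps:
$t = -1$ ($t = 2 - 3 = -1$)
$r = 8$ ($r = 5 + 3 = 8$)
$b{\left(v \right)} = \frac{7}{2 v}$ ($b{\left(v \right)} = \frac{-1 + 8}{v + v} = \frac{7}{2 v}$)
$G{\left(y \right)} = \frac{35}{6} + \frac{7 y}{6}$ ($G{\left(y \right)} = \left(y + 5\right) \frac{7}{2 \cdot 3} = \left(5 + y\right) \frac{7}{2} \cdot \frac{1}{3} = \left(5 + y\right) \frac{7}{6} = \frac{35}{6} + \frac{7 y}{6}$)
$111 - 118 G{\left(13 \right)} = 111 - 118 \left(\frac{35}{6} + \frac{7}{6} \cdot 13\right) = 111 - 118 \left(\frac{35}{6} + \frac{91}{6}\right) = 111 - 2478 = -2367$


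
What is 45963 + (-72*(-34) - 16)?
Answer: 48395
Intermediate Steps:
45963 + (-72*(-34) - 16) = 45963 + (2448 - 16) = 45963 + 2432 = 48395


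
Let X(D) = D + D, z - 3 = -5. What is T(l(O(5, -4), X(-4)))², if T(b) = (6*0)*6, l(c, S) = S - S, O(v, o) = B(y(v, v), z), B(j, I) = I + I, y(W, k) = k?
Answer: 0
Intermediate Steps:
z = -2 (z = 3 - 5 = -2)
B(j, I) = 2*I
O(v, o) = -4 (O(v, o) = 2*(-2) = -4)
X(D) = 2*D
l(c, S) = 0
T(b) = 0 (T(b) = 0*6 = 0)
T(l(O(5, -4), X(-4)))² = 0² = 0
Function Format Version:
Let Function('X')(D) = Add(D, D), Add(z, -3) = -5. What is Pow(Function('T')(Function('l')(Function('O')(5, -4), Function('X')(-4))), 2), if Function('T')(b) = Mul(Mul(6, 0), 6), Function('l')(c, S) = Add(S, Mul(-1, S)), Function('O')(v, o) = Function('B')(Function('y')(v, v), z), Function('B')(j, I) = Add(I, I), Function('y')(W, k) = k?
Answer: 0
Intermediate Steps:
z = -2 (z = Add(3, -5) = -2)
Function('B')(j, I) = Mul(2, I)
Function('O')(v, o) = -4 (Function('O')(v, o) = Mul(2, -2) = -4)
Function('X')(D) = Mul(2, D)
Function('l')(c, S) = 0
Function('T')(b) = 0 (Function('T')(b) = Mul(0, 6) = 0)
Pow(Function('T')(Function('l')(Function('O')(5, -4), Function('X')(-4))), 2) = Pow(0, 2) = 0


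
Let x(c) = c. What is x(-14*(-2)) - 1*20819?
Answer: -20791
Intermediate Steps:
x(-14*(-2)) - 1*20819 = -14*(-2) - 1*20819 = 28 - 20819 = -20791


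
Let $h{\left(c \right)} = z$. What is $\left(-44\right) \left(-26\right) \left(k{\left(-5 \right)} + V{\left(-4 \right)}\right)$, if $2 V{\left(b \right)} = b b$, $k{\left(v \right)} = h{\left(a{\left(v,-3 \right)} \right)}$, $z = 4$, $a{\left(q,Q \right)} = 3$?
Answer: $13728$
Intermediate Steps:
$h{\left(c \right)} = 4$
$k{\left(v \right)} = 4$
$V{\left(b \right)} = \frac{b^{2}}{2}$ ($V{\left(b \right)} = \frac{b b}{2} = \frac{b^{2}}{2}$)
$\left(-44\right) \left(-26\right) \left(k{\left(-5 \right)} + V{\left(-4 \right)}\right) = \left(-44\right) \left(-26\right) \left(4 + \frac{\left(-4\right)^{2}}{2}\right) = 1144 \left(4 + \frac{1}{2} \cdot 16\right) = 1144 \left(4 + 8\right) = 1144 \cdot 12 = 13728$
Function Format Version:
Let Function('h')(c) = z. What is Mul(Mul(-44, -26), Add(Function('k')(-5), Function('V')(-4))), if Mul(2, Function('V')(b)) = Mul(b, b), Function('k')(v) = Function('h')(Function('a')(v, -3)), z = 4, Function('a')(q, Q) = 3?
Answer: 13728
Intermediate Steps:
Function('h')(c) = 4
Function('k')(v) = 4
Function('V')(b) = Mul(Rational(1, 2), Pow(b, 2)) (Function('V')(b) = Mul(Rational(1, 2), Mul(b, b)) = Mul(Rational(1, 2), Pow(b, 2)))
Mul(Mul(-44, -26), Add(Function('k')(-5), Function('V')(-4))) = Mul(Mul(-44, -26), Add(4, Mul(Rational(1, 2), Pow(-4, 2)))) = Mul(1144, Add(4, Mul(Rational(1, 2), 16))) = Mul(1144, Add(4, 8)) = Mul(1144, 12) = 13728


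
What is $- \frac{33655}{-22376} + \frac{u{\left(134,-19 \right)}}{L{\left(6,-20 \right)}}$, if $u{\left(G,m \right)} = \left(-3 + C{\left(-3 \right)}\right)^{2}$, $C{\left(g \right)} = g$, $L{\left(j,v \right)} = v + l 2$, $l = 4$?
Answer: $- \frac{33473}{22376} \approx -1.4959$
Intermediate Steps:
$L{\left(j,v \right)} = 8 + v$ ($L{\left(j,v \right)} = v + 4 \cdot 2 = v + 8 = 8 + v$)
$u{\left(G,m \right)} = 36$ ($u{\left(G,m \right)} = \left(-3 - 3\right)^{2} = \left(-6\right)^{2} = 36$)
$- \frac{33655}{-22376} + \frac{u{\left(134,-19 \right)}}{L{\left(6,-20 \right)}} = - \frac{33655}{-22376} + \frac{36}{8 - 20} = \left(-33655\right) \left(- \frac{1}{22376}\right) + \frac{36}{-12} = \frac{33655}{22376} + 36 \left(- \frac{1}{12}\right) = \frac{33655}{22376} - 3 = - \frac{33473}{22376}$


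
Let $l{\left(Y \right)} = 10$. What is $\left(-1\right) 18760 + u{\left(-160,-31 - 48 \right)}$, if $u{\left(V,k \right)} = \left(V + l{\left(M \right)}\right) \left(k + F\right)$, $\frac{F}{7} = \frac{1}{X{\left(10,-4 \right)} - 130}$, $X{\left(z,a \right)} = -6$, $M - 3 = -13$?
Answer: $- \frac{469355}{68} \approx -6902.3$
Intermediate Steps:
$M = -10$ ($M = 3 - 13 = -10$)
$F = - \frac{7}{136}$ ($F = \frac{7}{-6 - 130} = \frac{7}{-136} = 7 \left(- \frac{1}{136}\right) = - \frac{7}{136} \approx -0.051471$)
$u{\left(V,k \right)} = \left(10 + V\right) \left(- \frac{7}{136} + k\right)$ ($u{\left(V,k \right)} = \left(V + 10\right) \left(k - \frac{7}{136}\right) = \left(10 + V\right) \left(- \frac{7}{136} + k\right)$)
$\left(-1\right) 18760 + u{\left(-160,-31 - 48 \right)} = \left(-1\right) 18760 - \left(- \frac{525}{68} + 150 \left(-31 - 48\right)\right) = -18760 + \left(- \frac{35}{68} + 10 \left(-79\right) + \frac{140}{17} - -12640\right) = -18760 + \left(- \frac{35}{68} - 790 + \frac{140}{17} + 12640\right) = -18760 + \frac{806325}{68} = - \frac{469355}{68}$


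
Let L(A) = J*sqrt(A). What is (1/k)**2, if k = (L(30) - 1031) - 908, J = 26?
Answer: (1939 - 26*sqrt(30))**(-2) ≈ 3.0981e-7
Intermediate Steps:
L(A) = 26*sqrt(A)
k = -1939 + 26*sqrt(30) (k = (26*sqrt(30) - 1031) - 908 = (-1031 + 26*sqrt(30)) - 908 = -1939 + 26*sqrt(30) ≈ -1796.6)
(1/k)**2 = (1/(-1939 + 26*sqrt(30)))**2 = (-1939 + 26*sqrt(30))**(-2)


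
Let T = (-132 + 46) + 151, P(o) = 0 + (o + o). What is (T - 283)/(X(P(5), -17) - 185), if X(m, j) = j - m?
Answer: 109/106 ≈ 1.0283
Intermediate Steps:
P(o) = 2*o (P(o) = 0 + 2*o = 2*o)
T = 65 (T = -86 + 151 = 65)
(T - 283)/(X(P(5), -17) - 185) = (65 - 283)/((-17 - 2*5) - 185) = -218/((-17 - 1*10) - 185) = -218/((-17 - 10) - 185) = -218/(-27 - 185) = -218/(-212) = -218*(-1/212) = 109/106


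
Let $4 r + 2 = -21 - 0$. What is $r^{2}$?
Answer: $\frac{529}{16} \approx 33.063$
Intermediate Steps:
$r = - \frac{23}{4}$ ($r = - \frac{1}{2} + \frac{-21 - 0}{4} = - \frac{1}{2} + \frac{-21 + 0}{4} = - \frac{1}{2} + \frac{1}{4} \left(-21\right) = - \frac{1}{2} - \frac{21}{4} = - \frac{23}{4} \approx -5.75$)
$r^{2} = \left(- \frac{23}{4}\right)^{2} = \frac{529}{16}$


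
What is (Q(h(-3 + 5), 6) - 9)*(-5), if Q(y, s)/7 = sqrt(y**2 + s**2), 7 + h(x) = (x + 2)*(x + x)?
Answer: 45 - 105*sqrt(13) ≈ -333.58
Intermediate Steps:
h(x) = -7 + 2*x*(2 + x) (h(x) = -7 + (x + 2)*(x + x) = -7 + (2 + x)*(2*x) = -7 + 2*x*(2 + x))
Q(y, s) = 7*sqrt(s**2 + y**2) (Q(y, s) = 7*sqrt(y**2 + s**2) = 7*sqrt(s**2 + y**2))
(Q(h(-3 + 5), 6) - 9)*(-5) = (7*sqrt(6**2 + (-7 + 2*(-3 + 5)**2 + 4*(-3 + 5))**2) - 9)*(-5) = (7*sqrt(36 + (-7 + 2*2**2 + 4*2)**2) - 9)*(-5) = (7*sqrt(36 + (-7 + 2*4 + 8)**2) - 9)*(-5) = (7*sqrt(36 + (-7 + 8 + 8)**2) - 9)*(-5) = (7*sqrt(36 + 9**2) - 9)*(-5) = (7*sqrt(36 + 81) - 9)*(-5) = (7*sqrt(117) - 9)*(-5) = (7*(3*sqrt(13)) - 9)*(-5) = (21*sqrt(13) - 9)*(-5) = (-9 + 21*sqrt(13))*(-5) = 45 - 105*sqrt(13)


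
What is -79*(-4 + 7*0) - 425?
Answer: -109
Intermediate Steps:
-79*(-4 + 7*0) - 425 = -79*(-4 + 0) - 425 = -79*(-4) - 425 = 316 - 425 = -109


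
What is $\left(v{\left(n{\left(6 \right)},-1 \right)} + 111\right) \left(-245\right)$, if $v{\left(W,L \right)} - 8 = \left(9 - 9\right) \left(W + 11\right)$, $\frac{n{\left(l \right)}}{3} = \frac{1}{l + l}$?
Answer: $-29155$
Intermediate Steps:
$n{\left(l \right)} = \frac{3}{2 l}$ ($n{\left(l \right)} = \frac{3}{l + l} = \frac{3}{2 l}$)
$v{\left(W,L \right)} = 8$ ($v{\left(W,L \right)} = 8 + \left(9 - 9\right) \left(W + 11\right) = 8 + 0 \left(11 + W\right) = 8 + 0 = 8$)
$\left(v{\left(n{\left(6 \right)},-1 \right)} + 111\right) \left(-245\right) = \left(8 + 111\right) \left(-245\right) = 119 \left(-245\right) = -29155$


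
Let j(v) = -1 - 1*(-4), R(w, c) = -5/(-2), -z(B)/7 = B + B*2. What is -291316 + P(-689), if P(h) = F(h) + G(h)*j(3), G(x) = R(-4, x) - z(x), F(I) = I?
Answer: -670809/2 ≈ -3.3540e+5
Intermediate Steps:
z(B) = -21*B (z(B) = -7*(B + B*2) = -7*(B + 2*B) = -21*B)
R(w, c) = 5/2 (R(w, c) = -5*(-½) = 5/2)
G(x) = 5/2 + 21*x (G(x) = 5/2 - (-21)*x = 5/2 + 21*x)
j(v) = 3 (j(v) = -1 + 4 = 3)
P(h) = 15/2 + 64*h (P(h) = h + (5/2 + 21*h)*3 = h + (15/2 + 63*h) = 15/2 + 64*h)
-291316 + P(-689) = -291316 + (15/2 + 64*(-689)) = -291316 + (15/2 - 44096) = -291316 - 88177/2 = -670809/2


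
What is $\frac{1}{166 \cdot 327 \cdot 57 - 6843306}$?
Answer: $- \frac{1}{3749232} \approx -2.6672 \cdot 10^{-7}$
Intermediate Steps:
$\frac{1}{166 \cdot 327 \cdot 57 - 6843306} = \frac{1}{166 \cdot 18639 - 6843306} = \frac{1}{3094074 - 6843306} = \frac{1}{-3749232} = - \frac{1}{3749232}$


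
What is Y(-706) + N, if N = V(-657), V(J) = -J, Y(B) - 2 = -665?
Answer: -6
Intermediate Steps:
Y(B) = -663 (Y(B) = 2 - 665 = -663)
N = 657 (N = -1*(-657) = 657)
Y(-706) + N = -663 + 657 = -6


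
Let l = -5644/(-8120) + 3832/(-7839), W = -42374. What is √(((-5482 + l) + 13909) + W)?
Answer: I*√955145771156943730/5304390 ≈ 184.25*I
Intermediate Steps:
l = 3281869/15913170 (l = -5644*(-1/8120) + 3832*(-1/7839) = 1411/2030 - 3832/7839 = 3281869/15913170 ≈ 0.20624)
√(((-5482 + l) + 13909) + W) = √(((-5482 + 3281869/15913170) + 13909) - 42374) = √((-87232716071/15913170 + 13909) - 42374) = √(134103565459/15913170 - 42374) = √(-540201100121/15913170) = I*√955145771156943730/5304390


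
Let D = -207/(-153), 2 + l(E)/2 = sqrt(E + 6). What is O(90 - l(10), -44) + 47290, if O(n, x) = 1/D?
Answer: 1087687/23 ≈ 47291.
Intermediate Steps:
l(E) = -4 + 2*sqrt(6 + E) (l(E) = -4 + 2*sqrt(E + 6) = -4 + 2*sqrt(6 + E))
D = 23/17 (D = -207*(-1/153) = 23/17 ≈ 1.3529)
O(n, x) = 17/23 (O(n, x) = 1/(23/17) = 17/23)
O(90 - l(10), -44) + 47290 = 17/23 + 47290 = 1087687/23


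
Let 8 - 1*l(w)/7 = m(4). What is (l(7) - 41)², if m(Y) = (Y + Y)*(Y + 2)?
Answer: 103041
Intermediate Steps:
m(Y) = 2*Y*(2 + Y) (m(Y) = (2*Y)*(2 + Y) = 2*Y*(2 + Y))
l(w) = -280 (l(w) = 56 - 14*4*(2 + 4) = 56 - 14*4*6 = 56 - 7*48 = 56 - 336 = -280)
(l(7) - 41)² = (-280 - 41)² = (-321)² = 103041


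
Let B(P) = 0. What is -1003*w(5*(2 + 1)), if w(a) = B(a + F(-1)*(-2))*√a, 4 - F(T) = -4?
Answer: 0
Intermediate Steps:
F(T) = 8 (F(T) = 4 - 1*(-4) = 4 + 4 = 8)
w(a) = 0 (w(a) = 0*√a = 0)
-1003*w(5*(2 + 1)) = -1003*0 = 0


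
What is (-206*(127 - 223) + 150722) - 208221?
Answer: -37723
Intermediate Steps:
(-206*(127 - 223) + 150722) - 208221 = (-206*(-96) + 150722) - 208221 = (19776 + 150722) - 208221 = 170498 - 208221 = -37723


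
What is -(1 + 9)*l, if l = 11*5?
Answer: -550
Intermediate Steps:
l = 55
-(1 + 9)*l = -(1 + 9)*55 = -10*55 = -1*550 = -550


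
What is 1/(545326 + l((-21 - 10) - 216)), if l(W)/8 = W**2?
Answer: 1/1033398 ≈ 9.6768e-7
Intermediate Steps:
l(W) = 8*W**2
1/(545326 + l((-21 - 10) - 216)) = 1/(545326 + 8*((-21 - 10) - 216)**2) = 1/(545326 + 8*(-31 - 216)**2) = 1/(545326 + 8*(-247)**2) = 1/(545326 + 8*61009) = 1/(545326 + 488072) = 1/1033398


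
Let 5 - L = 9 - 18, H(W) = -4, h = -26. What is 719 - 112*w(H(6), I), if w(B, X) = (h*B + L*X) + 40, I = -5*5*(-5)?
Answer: -211409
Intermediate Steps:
L = 14 (L = 5 - (9 - 18) = 5 - 1*(-9) = 5 + 9 = 14)
I = 125 (I = -25*(-5) = 125)
w(B, X) = 40 - 26*B + 14*X (w(B, X) = (-26*B + 14*X) + 40 = 40 - 26*B + 14*X)
719 - 112*w(H(6), I) = 719 - 112*(40 - 26*(-4) + 14*125) = 719 - 112*(40 + 104 + 1750) = 719 - 112*1894 = 719 - 212128 = -211409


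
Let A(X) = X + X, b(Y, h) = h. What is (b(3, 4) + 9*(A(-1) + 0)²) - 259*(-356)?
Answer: 92244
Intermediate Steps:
A(X) = 2*X
(b(3, 4) + 9*(A(-1) + 0)²) - 259*(-356) = (4 + 9*(2*(-1) + 0)²) - 259*(-356) = (4 + 9*(-2 + 0)²) + 92204 = (4 + 9*(-2)²) + 92204 = (4 + 9*4) + 92204 = (4 + 36) + 92204 = 40 + 92204 = 92244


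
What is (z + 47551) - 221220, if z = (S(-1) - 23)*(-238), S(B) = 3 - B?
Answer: -169147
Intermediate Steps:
z = 4522 (z = ((3 - 1*(-1)) - 23)*(-238) = ((3 + 1) - 23)*(-238) = (4 - 23)*(-238) = -19*(-238) = 4522)
(z + 47551) - 221220 = (4522 + 47551) - 221220 = 52073 - 221220 = -169147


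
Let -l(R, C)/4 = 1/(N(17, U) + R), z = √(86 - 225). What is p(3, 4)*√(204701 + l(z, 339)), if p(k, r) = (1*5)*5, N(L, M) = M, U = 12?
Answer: 25*√((2456408 + 204701*I*√139)/(12 + I*√139)) ≈ 11311.0 + 0.004604*I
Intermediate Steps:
z = I*√139 (z = √(-139) = I*√139 ≈ 11.79*I)
l(R, C) = -4/(12 + R)
p(k, r) = 25 (p(k, r) = 5*5 = 25)
p(3, 4)*√(204701 + l(z, 339)) = 25*√(204701 - 4/(12 + I*√139))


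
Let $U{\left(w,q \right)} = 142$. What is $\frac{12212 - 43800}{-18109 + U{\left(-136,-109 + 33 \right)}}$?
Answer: $\frac{596}{339} \approx 1.7581$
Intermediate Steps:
$\frac{12212 - 43800}{-18109 + U{\left(-136,-109 + 33 \right)}} = \frac{12212 - 43800}{-18109 + 142} = - \frac{31588}{-17967} = \left(-31588\right) \left(- \frac{1}{17967}\right) = \frac{596}{339}$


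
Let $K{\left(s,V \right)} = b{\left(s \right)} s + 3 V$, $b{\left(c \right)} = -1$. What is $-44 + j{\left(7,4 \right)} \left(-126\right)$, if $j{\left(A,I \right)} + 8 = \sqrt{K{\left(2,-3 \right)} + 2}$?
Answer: $964 - 378 i \approx 964.0 - 378.0 i$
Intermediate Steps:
$K{\left(s,V \right)} = - s + 3 V$
$j{\left(A,I \right)} = -8 + 3 i$ ($j{\left(A,I \right)} = -8 + \sqrt{\left(\left(-1\right) 2 + 3 \left(-3\right)\right) + 2} = -8 + \sqrt{\left(-2 - 9\right) + 2} = -8 + \sqrt{-11 + 2} = -8 + \sqrt{-9} = -8 + 3 i$)
$-44 + j{\left(7,4 \right)} \left(-126\right) = -44 + \left(-8 + 3 i\right) \left(-126\right) = -44 + \left(1008 - 378 i\right) = 964 - 378 i$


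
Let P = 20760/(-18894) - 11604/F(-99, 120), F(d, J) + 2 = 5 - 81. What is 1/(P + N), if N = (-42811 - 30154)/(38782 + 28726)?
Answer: 2763574996/405111448283 ≈ 0.0068218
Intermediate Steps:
F(d, J) = -78 (F(d, J) = -2 + (5 - 81) = -2 - 76 = -78)
N = -72965/67508 ≈ -1.0808
P = 6045186/40937 (P = 20760/(-18894) - 11604/(-78) = 20760*(-1/18894) - 11604*(-1/78) = -3460/3149 + 1934/13 = 6045186/40937 ≈ 147.67)
1/(P + N) = 1/(6045186/40937 - 72965/67508) = 1/(405111448283/2763574996) = 2763574996/405111448283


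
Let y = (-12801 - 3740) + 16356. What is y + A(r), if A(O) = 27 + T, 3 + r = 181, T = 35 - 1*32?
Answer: -155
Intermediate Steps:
T = 3 (T = 35 - 32 = 3)
r = 178 (r = -3 + 181 = 178)
A(O) = 30 (A(O) = 27 + 3 = 30)
y = -185 (y = -16541 + 16356 = -185)
y + A(r) = -185 + 30 = -155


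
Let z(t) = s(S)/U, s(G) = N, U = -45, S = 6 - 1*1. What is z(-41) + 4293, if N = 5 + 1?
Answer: 64393/15 ≈ 4292.9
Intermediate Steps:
S = 5 (S = 6 - 1 = 5)
N = 6
s(G) = 6
z(t) = -2/15 (z(t) = 6/(-45) = 6*(-1/45) = -2/15)
z(-41) + 4293 = -2/15 + 4293 = 64393/15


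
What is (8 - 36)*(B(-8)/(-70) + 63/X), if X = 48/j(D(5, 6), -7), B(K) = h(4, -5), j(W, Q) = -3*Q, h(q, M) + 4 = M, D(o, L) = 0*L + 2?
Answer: -15507/20 ≈ -775.35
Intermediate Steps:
D(o, L) = 2 (D(o, L) = 0 + 2 = 2)
h(q, M) = -4 + M
B(K) = -9 (B(K) = -4 - 5 = -9)
X = 16/7 (X = 48/((-3*(-7))) = 48/21 = 48*(1/21) = 16/7 ≈ 2.2857)
(8 - 36)*(B(-8)/(-70) + 63/X) = (8 - 36)*(-9/(-70) + 63/(16/7)) = -28*(-9*(-1/70) + 63*(7/16)) = -28*(9/70 + 441/16) = -28*15507/560 = -15507/20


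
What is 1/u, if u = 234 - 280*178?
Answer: -1/49606 ≈ -2.0159e-5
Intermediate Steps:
u = -49606 (u = 234 - 49840 = -49606)
1/u = 1/(-49606) = -1/49606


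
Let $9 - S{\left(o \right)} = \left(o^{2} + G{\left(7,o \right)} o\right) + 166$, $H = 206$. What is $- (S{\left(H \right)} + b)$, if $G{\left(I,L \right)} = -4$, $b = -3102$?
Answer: $44871$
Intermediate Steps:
$S{\left(o \right)} = -157 - o^{2} + 4 o$ ($S{\left(o \right)} = 9 - \left(\left(o^{2} - 4 o\right) + 166\right) = 9 - \left(166 + o^{2} - 4 o\right) = -157 - o^{2} + 4 o$)
$- (S{\left(H \right)} + b) = - (\left(-157 - 206^{2} + 4 \cdot 206\right) - 3102) = - (\left(-157 - 42436 + 824\right) - 3102) = - (-41769 - 3102) = \left(-1\right) \left(-44871\right) = 44871$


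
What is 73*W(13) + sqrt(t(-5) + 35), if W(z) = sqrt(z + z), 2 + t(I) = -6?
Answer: 3*sqrt(3) + 73*sqrt(26) ≈ 377.42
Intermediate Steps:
t(I) = -8 (t(I) = -2 - 6 = -8)
W(z) = sqrt(2)*sqrt(z) (W(z) = sqrt(2*z) = sqrt(2)*sqrt(z))
73*W(13) + sqrt(t(-5) + 35) = 73*(sqrt(2)*sqrt(13)) + sqrt(-8 + 35) = 73*sqrt(26) + sqrt(27) = 73*sqrt(26) + 3*sqrt(3) = 3*sqrt(3) + 73*sqrt(26)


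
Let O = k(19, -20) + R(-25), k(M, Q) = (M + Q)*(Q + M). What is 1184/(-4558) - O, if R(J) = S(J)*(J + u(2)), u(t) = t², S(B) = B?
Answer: -1199346/2279 ≈ -526.26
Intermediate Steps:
k(M, Q) = (M + Q)² (k(M, Q) = (M + Q)*(M + Q) = (M + Q)²)
R(J) = J*(4 + J) (R(J) = J*(J + 2²) = J*(J + 4) = J*(4 + J))
O = 526 (O = (19 - 20)² - 25*(4 - 25) = (-1)² - 25*(-21) = 1 + 525 = 526)
1184/(-4558) - O = 1184/(-4558) - 1*526 = 1184*(-1/4558) - 526 = -592/2279 - 526 = -1199346/2279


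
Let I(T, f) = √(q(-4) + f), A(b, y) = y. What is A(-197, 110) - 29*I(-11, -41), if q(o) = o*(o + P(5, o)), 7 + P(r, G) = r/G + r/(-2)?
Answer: 110 - 87*√2 ≈ -13.037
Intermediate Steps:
P(r, G) = -7 - r/2 + r/G (P(r, G) = -7 + (r/G + r/(-2)) = -7 + (r/G + r*(-½)) = -7 + (r/G - r/2) = -7 + (-r/2 + r/G) = -7 - r/2 + r/G)
q(o) = o*(-19/2 + o + 5/o) (q(o) = o*(o + (-7 - ½*5 + 5/o)) = o*(o + (-7 - 5/2 + 5/o)) = o*(o + (-19/2 + 5/o)) = o*(-19/2 + o + 5/o))
I(T, f) = √(59 + f) (I(T, f) = √((5 + (½)*(-4)*(-19 + 2*(-4))) + f) = √((5 + (½)*(-4)*(-19 - 8)) + f) = √((5 + (½)*(-4)*(-27)) + f) = √((5 + 54) + f) = √(59 + f))
A(-197, 110) - 29*I(-11, -41) = 110 - 29*√(59 - 41) = 110 - 29*√18 = 110 - 29*3*√2 = 110 - 87*√2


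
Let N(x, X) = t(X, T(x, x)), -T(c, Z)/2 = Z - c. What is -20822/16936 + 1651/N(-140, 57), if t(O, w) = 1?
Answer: 481733/292 ≈ 1649.8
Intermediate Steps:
T(c, Z) = -2*Z + 2*c (T(c, Z) = -2*(Z - c) = -2*Z + 2*c)
N(x, X) = 1
-20822/16936 + 1651/N(-140, 57) = -20822/16936 + 1651/1 = -20822*1/16936 + 1651*1 = -359/292 + 1651 = 481733/292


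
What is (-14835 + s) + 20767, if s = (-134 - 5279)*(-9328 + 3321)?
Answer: 32521823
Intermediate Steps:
s = 32515891 (s = -5413*(-6007) = 32515891)
(-14835 + s) + 20767 = (-14835 + 32515891) + 20767 = 32501056 + 20767 = 32521823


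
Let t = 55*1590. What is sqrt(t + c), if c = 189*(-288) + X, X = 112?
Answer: sqrt(33130) ≈ 182.02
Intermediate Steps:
t = 87450
c = -54320 (c = 189*(-288) + 112 = -54432 + 112 = -54320)
sqrt(t + c) = sqrt(87450 - 54320) = sqrt(33130)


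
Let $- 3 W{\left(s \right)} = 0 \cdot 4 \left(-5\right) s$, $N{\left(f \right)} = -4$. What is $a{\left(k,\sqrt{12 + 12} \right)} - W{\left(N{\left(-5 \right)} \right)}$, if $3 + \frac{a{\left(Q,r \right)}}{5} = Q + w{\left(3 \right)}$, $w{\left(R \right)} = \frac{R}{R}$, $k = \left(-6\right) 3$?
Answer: $-100$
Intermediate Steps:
$k = -18$
$w{\left(R \right)} = 1$
$W{\left(s \right)} = 0$ ($W{\left(s \right)} = - \frac{0 \cdot 4 \left(-5\right) s}{3} = - \frac{0 \left(-5\right) s}{3} = - \frac{0 s}{3} = \left(- \frac{1}{3}\right) 0 = 0$)
$a{\left(Q,r \right)} = -10 + 5 Q$ ($a{\left(Q,r \right)} = -15 + 5 \left(Q + 1\right) = -15 + 5 \left(1 + Q\right) = -15 + \left(5 + 5 Q\right) = -10 + 5 Q$)
$a{\left(k,\sqrt{12 + 12} \right)} - W{\left(N{\left(-5 \right)} \right)} = \left(-10 + 5 \left(-18\right)\right) - 0 = \left(-10 - 90\right) + 0 = -100 + 0 = -100$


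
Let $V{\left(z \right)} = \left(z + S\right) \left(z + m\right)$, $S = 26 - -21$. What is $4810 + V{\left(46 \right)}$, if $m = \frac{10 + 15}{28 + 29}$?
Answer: $\frac{173447}{19} \approx 9128.8$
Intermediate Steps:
$m = \frac{25}{57} \approx 0.4386$
$S = 47$ ($S = 26 + 21 = 47$)
$V{\left(z \right)} = \left(47 + z\right) \left(\frac{25}{57} + z\right)$ ($V{\left(z \right)} = \left(z + 47\right) \left(z + \frac{25}{57}\right) = \left(47 + z\right) \left(\frac{25}{57} + z\right)$)
$4810 + V{\left(46 \right)} = 4810 + \left(\frac{1175}{57} + 46^{2} + \frac{2704}{57} \cdot 46\right) = 4810 + \left(\frac{1175}{57} + 2116 + \frac{124384}{57}\right) = 4810 + \frac{82057}{19} = \frac{173447}{19}$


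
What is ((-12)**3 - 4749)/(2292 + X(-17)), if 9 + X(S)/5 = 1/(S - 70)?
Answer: -563499/195484 ≈ -2.8826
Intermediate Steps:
X(S) = -45 + 5/(-70 + S) (X(S) = -45 + 5/(S - 70) = -45 + 5/(-70 + S))
((-12)**3 - 4749)/(2292 + X(-17)) = ((-12)**3 - 4749)/(2292 + 5*(631 - 9*(-17))/(-70 - 17)) = (-1728 - 4749)/(2292 + 5*(631 + 153)/(-87)) = -6477/(2292 + 5*(-1/87)*784) = -6477/(2292 - 3920/87) = -6477/195484/87 = -6477*87/195484 = -563499/195484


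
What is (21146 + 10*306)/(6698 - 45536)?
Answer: -12103/19419 ≈ -0.62326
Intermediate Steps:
(21146 + 10*306)/(6698 - 45536) = (21146 + 3060)/(-38838) = 24206*(-1/38838) = -12103/19419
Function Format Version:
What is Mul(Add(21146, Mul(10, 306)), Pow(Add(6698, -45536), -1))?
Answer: Rational(-12103, 19419) ≈ -0.62326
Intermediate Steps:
Mul(Add(21146, Mul(10, 306)), Pow(Add(6698, -45536), -1)) = Mul(Add(21146, 3060), Pow(-38838, -1)) = Mul(24206, Rational(-1, 38838)) = Rational(-12103, 19419)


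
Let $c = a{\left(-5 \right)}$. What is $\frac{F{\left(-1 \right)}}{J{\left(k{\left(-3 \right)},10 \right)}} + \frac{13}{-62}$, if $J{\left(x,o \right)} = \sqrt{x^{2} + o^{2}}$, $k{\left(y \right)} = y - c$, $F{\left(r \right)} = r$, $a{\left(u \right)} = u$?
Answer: $- \frac{13}{62} - \frac{\sqrt{26}}{52} \approx -0.30774$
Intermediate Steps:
$c = -5$
$k{\left(y \right)} = 5 + y$ ($k{\left(y \right)} = y - -5 = y + 5 = 5 + y$)
$J{\left(x,o \right)} = \sqrt{o^{2} + x^{2}}$
$\frac{F{\left(-1 \right)}}{J{\left(k{\left(-3 \right)},10 \right)}} + \frac{13}{-62} = - \frac{1}{\sqrt{10^{2} + \left(5 - 3\right)^{2}}} + \frac{13}{-62} = - \frac{1}{\sqrt{100 + 2^{2}}} + 13 \left(- \frac{1}{62}\right) = - \frac{1}{\sqrt{100 + 4}} - \frac{13}{62} = - \frac{1}{\sqrt{104}} - \frac{13}{62} = - \frac{1}{2 \sqrt{26}} - \frac{13}{62} = - \frac{\sqrt{26}}{52} - \frac{13}{62} = - \frac{13}{62} - \frac{\sqrt{26}}{52}$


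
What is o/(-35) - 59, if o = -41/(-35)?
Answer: -72316/1225 ≈ -59.033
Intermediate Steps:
o = 41/35 (o = -41*(-1/35) = 41/35 ≈ 1.1714)
o/(-35) - 59 = (41/35)/(-35) - 59 = (41/35)*(-1/35) - 59 = -41/1225 - 59 = -72316/1225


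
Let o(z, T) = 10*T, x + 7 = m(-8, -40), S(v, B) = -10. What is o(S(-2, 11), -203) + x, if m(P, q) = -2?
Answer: -2039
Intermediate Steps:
x = -9 (x = -7 - 2 = -9)
o(S(-2, 11), -203) + x = 10*(-203) - 9 = -2030 - 9 = -2039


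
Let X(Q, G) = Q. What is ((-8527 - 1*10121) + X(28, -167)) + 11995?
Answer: -6625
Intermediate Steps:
((-8527 - 1*10121) + X(28, -167)) + 11995 = ((-8527 - 1*10121) + 28) + 11995 = ((-8527 - 10121) + 28) + 11995 = (-18648 + 28) + 11995 = -18620 + 11995 = -6625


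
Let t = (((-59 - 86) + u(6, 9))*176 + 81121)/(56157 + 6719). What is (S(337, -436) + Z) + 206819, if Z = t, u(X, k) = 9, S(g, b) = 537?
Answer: 13037773041/62876 ≈ 2.0736e+5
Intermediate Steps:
t = 57185/62876 (t = (((-59 - 86) + 9)*176 + 81121)/(56157 + 6719) = ((-145 + 9)*176 + 81121)/62876 = (-136*176 + 81121)*(1/62876) = (-23936 + 81121)*(1/62876) = 57185*(1/62876) = 57185/62876 ≈ 0.90949)
Z = 57185/62876 ≈ 0.90949
(S(337, -436) + Z) + 206819 = (537 + 57185/62876) + 206819 = 33821597/62876 + 206819 = 13037773041/62876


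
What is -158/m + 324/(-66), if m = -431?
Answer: -21536/4741 ≈ -4.5425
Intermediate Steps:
-158/m + 324/(-66) = -158/(-431) + 324/(-66) = -158*(-1/431) + 324*(-1/66) = 158/431 - 54/11 = -21536/4741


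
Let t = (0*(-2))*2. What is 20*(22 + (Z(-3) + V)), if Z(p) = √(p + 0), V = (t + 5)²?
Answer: 940 + 20*I*√3 ≈ 940.0 + 34.641*I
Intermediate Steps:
t = 0 (t = 0*2 = 0)
V = 25 (V = (0 + 5)² = 5² = 25)
Z(p) = √p
20*(22 + (Z(-3) + V)) = 20*(22 + (√(-3) + 25)) = 20*(22 + (I*√3 + 25)) = 20*(22 + (25 + I*√3)) = 20*(47 + I*√3) = 940 + 20*I*√3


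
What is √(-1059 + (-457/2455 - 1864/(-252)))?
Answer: 2*I*√698892451565/51555 ≈ 32.431*I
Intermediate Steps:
√(-1059 + (-457/2455 - 1864/(-252))) = √(-1059 + (-457*1/2455 - 1864*(-1/252))) = √(-1059 + (-457/2455 + 466/63)) = √(-1059 + 1115239/154665) = √(-162674996/154665) = 2*I*√698892451565/51555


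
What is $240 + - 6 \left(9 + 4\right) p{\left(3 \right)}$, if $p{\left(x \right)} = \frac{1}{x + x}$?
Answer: $227$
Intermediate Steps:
$p{\left(x \right)} = \frac{1}{2 x}$
$240 + - 6 \left(9 + 4\right) p{\left(3 \right)} = 240 + - 6 \left(9 + 4\right) \frac{1}{2 \cdot 3} = 240 + \left(-6\right) 13 \cdot \frac{1}{2} \cdot \frac{1}{3} = 240 - 13 = 227$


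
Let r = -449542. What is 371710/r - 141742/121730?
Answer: -27241810116/13680686915 ≈ -1.9913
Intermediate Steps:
371710/r - 141742/121730 = 371710/(-449542) - 141742/121730 = 371710*(-1/449542) - 141742*1/121730 = -185855/224771 - 70871/60865 = -27241810116/13680686915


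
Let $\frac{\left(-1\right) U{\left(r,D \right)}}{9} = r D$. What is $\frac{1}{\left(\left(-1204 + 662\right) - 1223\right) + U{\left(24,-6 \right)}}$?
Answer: $- \frac{1}{469} \approx -0.0021322$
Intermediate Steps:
$U{\left(r,D \right)} = - 9 D r$ ($U{\left(r,D \right)} = - 9 r D = - 9 D r$)
$\frac{1}{\left(\left(-1204 + 662\right) - 1223\right) + U{\left(24,-6 \right)}} = \frac{1}{\left(\left(-1204 + 662\right) - 1223\right) - \left(-54\right) 24} = \frac{1}{\left(-542 - 1223\right) + 1296} = \frac{1}{-1765 + 1296} = \frac{1}{-469} = - \frac{1}{469}$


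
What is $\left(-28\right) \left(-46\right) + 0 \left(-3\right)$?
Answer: $1288$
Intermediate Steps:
$\left(-28\right) \left(-46\right) + 0 \left(-3\right) = 1288 + 0 = 1288$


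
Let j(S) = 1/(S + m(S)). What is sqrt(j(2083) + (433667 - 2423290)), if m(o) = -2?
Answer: I*sqrt(8616183766422)/2081 ≈ 1410.5*I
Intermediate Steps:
j(S) = 1/(-2 + S) (j(S) = 1/(S - 2) = 1/(-2 + S))
sqrt(j(2083) + (433667 - 2423290)) = sqrt(1/(-2 + 2083) + (433667 - 2423290)) = sqrt(1/2081 - 1989623) = sqrt(-4140405462/2081) = I*sqrt(8616183766422)/2081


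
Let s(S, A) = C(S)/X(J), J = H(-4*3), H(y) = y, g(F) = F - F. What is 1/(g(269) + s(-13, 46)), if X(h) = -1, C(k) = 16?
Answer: -1/16 ≈ -0.062500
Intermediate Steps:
g(F) = 0
J = -12 (J = -4*3 = -12)
s(S, A) = -16 (s(S, A) = 16/(-1) = 16*(-1) = -16)
1/(g(269) + s(-13, 46)) = 1/(0 - 16) = 1/(-16) = -1/16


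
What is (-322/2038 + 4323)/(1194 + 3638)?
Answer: 275311/307738 ≈ 0.89463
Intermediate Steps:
(-322/2038 + 4323)/(1194 + 3638) = (-322*1/2038 + 4323)/4832 = (-161/1019 + 4323)*(1/4832) = (4404976/1019)*(1/4832) = 275311/307738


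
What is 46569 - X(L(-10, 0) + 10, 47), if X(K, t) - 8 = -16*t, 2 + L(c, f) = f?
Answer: 47313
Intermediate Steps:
L(c, f) = -2 + f
X(K, t) = 8 - 16*t
46569 - X(L(-10, 0) + 10, 47) = 46569 - (8 - 16*47) = 46569 - (8 - 752) = 46569 - 1*(-744) = 46569 + 744 = 47313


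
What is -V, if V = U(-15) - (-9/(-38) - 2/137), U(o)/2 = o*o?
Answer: -2341543/5206 ≈ -449.78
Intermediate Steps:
U(o) = 2*o**2 (U(o) = 2*(o*o) = 2*o**2)
V = 2341543/5206 (V = 2*(-15)**2 - (-9/(-38) - 2/137) = 2*225 - (-9*(-1/38) - 2*1/137) = 450 - (9/38 - 2/137) = 450 - 1*1157/5206 = 450 - 1157/5206 = 2341543/5206 ≈ 449.78)
-V = -1*2341543/5206 = -2341543/5206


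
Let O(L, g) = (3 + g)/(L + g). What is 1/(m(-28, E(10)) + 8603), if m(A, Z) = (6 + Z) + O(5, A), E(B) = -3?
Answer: 23/197963 ≈ 0.00011618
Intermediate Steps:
O(L, g) = (3 + g)/(L + g)
m(A, Z) = 6 + Z + (3 + A)/(5 + A) (m(A, Z) = (6 + Z) + (3 + A)/(5 + A) = 6 + Z + (3 + A)/(5 + A))
1/(m(-28, E(10)) + 8603) = 1/((3 - 28 + (5 - 28)*(6 - 3))/(5 - 28) + 8603) = 1/((3 - 28 - 23*3)/(-23) + 8603) = 1/(-(3 - 28 - 69)/23 + 8603) = 1/(-1/23*(-94) + 8603) = 1/(94/23 + 8603) = 1/(197963/23) = 23/197963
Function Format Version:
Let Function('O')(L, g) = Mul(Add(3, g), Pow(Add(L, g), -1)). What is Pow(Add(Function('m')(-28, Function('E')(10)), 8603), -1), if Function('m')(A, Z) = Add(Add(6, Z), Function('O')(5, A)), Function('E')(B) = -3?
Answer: Rational(23, 197963) ≈ 0.00011618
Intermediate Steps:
Function('O')(L, g) = Mul(Pow(Add(L, g), -1), Add(3, g))
Function('m')(A, Z) = Add(6, Z, Mul(Pow(Add(5, A), -1), Add(3, A))) (Function('m')(A, Z) = Add(Add(6, Z), Mul(Pow(Add(5, A), -1), Add(3, A))) = Add(6, Z, Mul(Pow(Add(5, A), -1), Add(3, A))))
Pow(Add(Function('m')(-28, Function('E')(10)), 8603), -1) = Pow(Add(Mul(Pow(Add(5, -28), -1), Add(3, -28, Mul(Add(5, -28), Add(6, -3)))), 8603), -1) = Pow(Add(Mul(Pow(-23, -1), Add(3, -28, Mul(-23, 3))), 8603), -1) = Pow(Add(Mul(Rational(-1, 23), Add(3, -28, -69)), 8603), -1) = Pow(Add(Mul(Rational(-1, 23), -94), 8603), -1) = Pow(Add(Rational(94, 23), 8603), -1) = Pow(Rational(197963, 23), -1) = Rational(23, 197963)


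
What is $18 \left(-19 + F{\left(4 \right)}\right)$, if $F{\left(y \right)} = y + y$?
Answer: $-198$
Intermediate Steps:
$F{\left(y \right)} = 2 y$
$18 \left(-19 + F{\left(4 \right)}\right) = 18 \left(-19 + 2 \cdot 4\right) = 18 \left(-19 + 8\right) = 18 \left(-11\right) = -198$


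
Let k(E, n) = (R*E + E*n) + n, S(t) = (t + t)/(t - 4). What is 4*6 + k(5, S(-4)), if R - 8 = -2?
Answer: 60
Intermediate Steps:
S(t) = 2*t/(-4 + t) (S(t) = (2*t)/(-4 + t) = 2*t/(-4 + t))
R = 6 (R = 8 - 2 = 6)
k(E, n) = n + 6*E + E*n (k(E, n) = (6*E + E*n) + n = n + 6*E + E*n)
4*6 + k(5, S(-4)) = 4*6 + (2*(-4)/(-4 - 4) + 6*5 + 5*(2*(-4)/(-4 - 4))) = 24 + (2*(-4)/(-8) + 30 + 5*(2*(-4)/(-8))) = 24 + (2*(-4)*(-⅛) + 30 + 5*(2*(-4)*(-⅛))) = 24 + (1 + 30 + 5*1) = 24 + (1 + 30 + 5) = 24 + 36 = 60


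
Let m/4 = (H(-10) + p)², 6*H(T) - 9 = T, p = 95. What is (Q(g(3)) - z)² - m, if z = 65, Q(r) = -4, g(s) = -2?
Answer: -280912/9 ≈ -31212.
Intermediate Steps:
H(T) = 3/2 + T/6
m = 323761/9 (m = 4*((3/2 + (⅙)*(-10)) + 95)² = 4*((3/2 - 5/3) + 95)² = 4*(-⅙ + 95)² = 4*(569/6)² = 4*(323761/36) = 323761/9 ≈ 35973.)
(Q(g(3)) - z)² - m = (-4 - 1*65)² - 1*323761/9 = (-4 - 65)² - 323761/9 = (-69)² - 323761/9 = 4761 - 323761/9 = -280912/9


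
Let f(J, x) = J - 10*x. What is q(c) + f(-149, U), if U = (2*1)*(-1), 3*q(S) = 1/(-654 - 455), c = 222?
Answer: -429184/3327 ≈ -129.00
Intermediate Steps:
q(S) = -1/3327 (q(S) = 1/(3*(-654 - 455)) = (⅓)/(-1109) = (⅓)*(-1/1109) = -1/3327)
U = -2 (U = 2*(-1) = -2)
q(c) + f(-149, U) = -1/3327 + (-149 - 10*(-2)) = -1/3327 + (-149 + 20) = -1/3327 - 129 = -429184/3327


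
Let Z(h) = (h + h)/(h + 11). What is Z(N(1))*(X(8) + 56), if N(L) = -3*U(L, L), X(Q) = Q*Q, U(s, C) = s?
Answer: -90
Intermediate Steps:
X(Q) = Q²
N(L) = -3*L
Z(h) = 2*h/(11 + h) (Z(h) = (2*h)/(11 + h) = 2*h/(11 + h))
Z(N(1))*(X(8) + 56) = (2*(-3*1)/(11 - 3*1))*(8² + 56) = (2*(-3)/(11 - 3))*(64 + 56) = (2*(-3)/8)*120 = (2*(-3)*(⅛))*120 = -¾*120 = -90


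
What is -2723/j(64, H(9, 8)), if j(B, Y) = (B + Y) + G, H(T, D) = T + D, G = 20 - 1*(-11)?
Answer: -389/16 ≈ -24.313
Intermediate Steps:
G = 31 (G = 20 + 11 = 31)
H(T, D) = D + T
j(B, Y) = 31 + B + Y (j(B, Y) = (B + Y) + 31 = 31 + B + Y)
-2723/j(64, H(9, 8)) = -2723/(31 + 64 + (8 + 9)) = -2723/(31 + 64 + 17) = -2723/112 = -2723*1/112 = -389/16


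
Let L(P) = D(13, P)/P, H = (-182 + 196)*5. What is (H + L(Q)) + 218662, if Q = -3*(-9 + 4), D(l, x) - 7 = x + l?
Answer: 656203/3 ≈ 2.1873e+5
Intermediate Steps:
D(l, x) = 7 + l + x (D(l, x) = 7 + (x + l) = 7 + (l + x) = 7 + l + x)
H = 70 (H = 14*5 = 70)
Q = 15 (Q = -3*(-5) = 15)
L(P) = (20 + P)/P (L(P) = (7 + 13 + P)/P = (20 + P)/P)
(H + L(Q)) + 218662 = (70 + (20 + 15)/15) + 218662 = (70 + (1/15)*35) + 218662 = (70 + 7/3) + 218662 = 217/3 + 218662 = 656203/3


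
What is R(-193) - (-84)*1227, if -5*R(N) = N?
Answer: 515533/5 ≈ 1.0311e+5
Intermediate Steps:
R(N) = -N/5
R(-193) - (-84)*1227 = -⅕*(-193) - (-84)*1227 = 193/5 - 1*(-103068) = 193/5 + 103068 = 515533/5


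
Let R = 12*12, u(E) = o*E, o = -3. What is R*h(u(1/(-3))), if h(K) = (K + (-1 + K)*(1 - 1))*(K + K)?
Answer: 288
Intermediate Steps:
u(E) = -3*E
R = 144
h(K) = 2*K² (h(K) = (K + (-1 + K)*0)*(2*K) = (K + 0)*(2*K) = K*(2*K) = 2*K²)
R*h(u(1/(-3))) = 144*(2*(-3/(-3))²) = 144*(2*(-3*(-⅓))²) = 144*(2*1²) = 144*(2*1) = 144*2 = 288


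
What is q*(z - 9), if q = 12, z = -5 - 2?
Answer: -192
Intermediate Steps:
z = -7
q*(z - 9) = 12*(-7 - 9) = 12*(-16) = -192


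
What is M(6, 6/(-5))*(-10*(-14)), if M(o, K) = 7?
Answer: 980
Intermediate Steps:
M(6, 6/(-5))*(-10*(-14)) = 7*(-10*(-14)) = 7*140 = 980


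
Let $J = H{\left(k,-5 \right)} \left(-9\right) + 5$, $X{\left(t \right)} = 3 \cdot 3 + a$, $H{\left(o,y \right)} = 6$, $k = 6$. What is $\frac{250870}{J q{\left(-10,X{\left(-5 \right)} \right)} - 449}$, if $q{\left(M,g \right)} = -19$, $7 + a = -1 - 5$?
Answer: $\frac{125435}{241} \approx 520.48$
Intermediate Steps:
$a = -13$ ($a = -7 - 6 = -13$)
$X{\left(t \right)} = -4$ ($X{\left(t \right)} = 3 \cdot 3 - 13 = 9 - 13 = -4$)
$J = -49$ ($J = 6 \left(-9\right) + 5 = -54 + 5 = -49$)
$\frac{250870}{J q{\left(-10,X{\left(-5 \right)} \right)} - 449} = \frac{250870}{\left(-49\right) \left(-19\right) - 449} = \frac{250870}{931 - 449} = \frac{250870}{482} = 250870 \cdot \frac{1}{482} = \frac{125435}{241}$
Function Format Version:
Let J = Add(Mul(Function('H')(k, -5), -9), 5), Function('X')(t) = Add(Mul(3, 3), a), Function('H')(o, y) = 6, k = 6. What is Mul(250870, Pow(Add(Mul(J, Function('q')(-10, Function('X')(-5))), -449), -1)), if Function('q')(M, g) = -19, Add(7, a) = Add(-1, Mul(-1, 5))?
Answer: Rational(125435, 241) ≈ 520.48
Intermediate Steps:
a = -13 (a = Add(-7, Add(-1, Mul(-1, 5))) = Add(-7, Add(-1, -5)) = Add(-7, -6) = -13)
Function('X')(t) = -4 (Function('X')(t) = Add(Mul(3, 3), -13) = Add(9, -13) = -4)
J = -49 (J = Add(Mul(6, -9), 5) = Add(-54, 5) = -49)
Mul(250870, Pow(Add(Mul(J, Function('q')(-10, Function('X')(-5))), -449), -1)) = Mul(250870, Pow(Add(Mul(-49, -19), -449), -1)) = Mul(250870, Pow(Add(931, -449), -1)) = Mul(250870, Pow(482, -1)) = Mul(250870, Rational(1, 482)) = Rational(125435, 241)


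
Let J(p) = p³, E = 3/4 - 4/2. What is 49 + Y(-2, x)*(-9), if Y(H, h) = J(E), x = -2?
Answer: 4261/64 ≈ 66.578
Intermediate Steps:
E = -5/4 (E = 3*(¼) - 4*½ = ¾ - 2 = -5/4 ≈ -1.2500)
Y(H, h) = -125/64 (Y(H, h) = (-5/4)³ = -125/64)
49 + Y(-2, x)*(-9) = 49 - 125/64*(-9) = 49 + 1125/64 = 4261/64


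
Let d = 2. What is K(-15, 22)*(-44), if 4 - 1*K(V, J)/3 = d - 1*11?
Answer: -1716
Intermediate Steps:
K(V, J) = 39 (K(V, J) = 12 - 3*(2 - 1*11) = 12 - 3*(2 - 11) = 12 - 3*(-9) = 12 + 27 = 39)
K(-15, 22)*(-44) = 39*(-44) = -1716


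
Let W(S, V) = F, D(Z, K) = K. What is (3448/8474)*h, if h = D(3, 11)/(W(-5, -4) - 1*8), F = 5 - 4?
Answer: -18964/29659 ≈ -0.63940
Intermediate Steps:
F = 1
W(S, V) = 1
h = -11/7 (h = 11/(1 - 1*8) = 11/(1 - 8) = 11/(-7) = 11*(-⅐) = -11/7 ≈ -1.5714)
(3448/8474)*h = (3448/8474)*(-11/7) = (3448*(1/8474))*(-11/7) = (1724/4237)*(-11/7) = -18964/29659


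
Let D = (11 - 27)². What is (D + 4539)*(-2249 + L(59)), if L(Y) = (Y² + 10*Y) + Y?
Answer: 9019395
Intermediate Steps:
L(Y) = Y² + 11*Y
D = 256 (D = (-16)² = 256)
(D + 4539)*(-2249 + L(59)) = (256 + 4539)*(-2249 + 59*(11 + 59)) = 4795*(-2249 + 59*70) = 4795*(-2249 + 4130) = 4795*1881 = 9019395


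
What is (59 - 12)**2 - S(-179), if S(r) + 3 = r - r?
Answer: 2212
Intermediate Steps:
S(r) = -3 (S(r) = -3 + (r - r) = -3 + 0 = -3)
(59 - 12)**2 - S(-179) = (59 - 12)**2 - 1*(-3) = 47**2 + 3 = 2209 + 3 = 2212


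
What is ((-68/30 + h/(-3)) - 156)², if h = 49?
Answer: 762129/25 ≈ 30485.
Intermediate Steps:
((-68/30 + h/(-3)) - 156)² = ((-68/30 + 49/(-3)) - 156)² = ((-68*1/30 + 49*(-⅓)) - 156)² = ((-34/15 - 49/3) - 156)² = (-93/5 - 156)² = (-873/5)² = 762129/25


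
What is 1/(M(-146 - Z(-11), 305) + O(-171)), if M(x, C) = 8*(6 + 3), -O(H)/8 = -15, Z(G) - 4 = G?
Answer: 1/192 ≈ 0.0052083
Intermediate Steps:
Z(G) = 4 + G
O(H) = 120 (O(H) = -8*(-15) = 120)
M(x, C) = 72 (M(x, C) = 8*9 = 72)
1/(M(-146 - Z(-11), 305) + O(-171)) = 1/(72 + 120) = 1/192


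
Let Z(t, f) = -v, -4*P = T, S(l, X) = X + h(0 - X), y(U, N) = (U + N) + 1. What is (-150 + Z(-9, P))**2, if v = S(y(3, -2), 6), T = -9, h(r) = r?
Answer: 22500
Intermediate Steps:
y(U, N) = 1 + N + U (y(U, N) = (N + U) + 1 = 1 + N + U)
S(l, X) = 0 (S(l, X) = X + (0 - X) = X - X = 0)
v = 0
P = 9/4 (P = -1/4*(-9) = 9/4 ≈ 2.2500)
Z(t, f) = 0 (Z(t, f) = -1*0 = 0)
(-150 + Z(-9, P))**2 = (-150 + 0)**2 = (-150)**2 = 22500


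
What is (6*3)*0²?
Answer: 0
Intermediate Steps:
(6*3)*0² = 18*0 = 0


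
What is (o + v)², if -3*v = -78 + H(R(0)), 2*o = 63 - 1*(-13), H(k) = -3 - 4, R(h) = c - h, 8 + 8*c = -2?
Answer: 39601/9 ≈ 4400.1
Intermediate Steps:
c = -5/4 (c = -1 + (⅛)*(-2) = -1 - ¼ = -5/4 ≈ -1.2500)
R(h) = -5/4 - h
H(k) = -7
o = 38 (o = (63 - 1*(-13))/2 = (63 + 13)/2 = (½)*76 = 38)
v = 85/3 (v = -(-78 - 7)/3 = -⅓*(-85) = 85/3 ≈ 28.333)
(o + v)² = (38 + 85/3)² = (199/3)² = 39601/9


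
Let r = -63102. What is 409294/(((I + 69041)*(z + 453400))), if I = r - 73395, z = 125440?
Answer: -204647/19523115520 ≈ -1.0482e-5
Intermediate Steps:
I = -136497 (I = -63102 - 73395 = -136497)
409294/(((I + 69041)*(z + 453400))) = 409294/(((-136497 + 69041)*(125440 + 453400))) = 409294/((-67456*578840)) = 409294/(-39046231040) = 409294*(-1/39046231040) = -204647/19523115520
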